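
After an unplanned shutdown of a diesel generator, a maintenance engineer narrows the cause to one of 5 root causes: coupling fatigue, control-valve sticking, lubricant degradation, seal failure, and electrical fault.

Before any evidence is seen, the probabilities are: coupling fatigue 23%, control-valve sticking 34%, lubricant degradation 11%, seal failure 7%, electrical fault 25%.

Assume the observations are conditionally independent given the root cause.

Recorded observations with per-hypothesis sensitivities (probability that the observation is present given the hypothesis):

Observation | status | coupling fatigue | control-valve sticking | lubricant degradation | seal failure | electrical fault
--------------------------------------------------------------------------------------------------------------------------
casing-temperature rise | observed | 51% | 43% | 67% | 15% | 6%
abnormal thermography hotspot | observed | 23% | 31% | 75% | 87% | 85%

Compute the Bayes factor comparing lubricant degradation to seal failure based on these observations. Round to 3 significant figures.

Joint likelihood of the evidence pattern under each hypothesis:
  lubricant degradation: 0.67 × 0.75 = 0.5025
  seal failure: 0.15 × 0.87 = 0.1305
Bayes factor = 0.5025 / 0.1305 ≈ 3.85

3.85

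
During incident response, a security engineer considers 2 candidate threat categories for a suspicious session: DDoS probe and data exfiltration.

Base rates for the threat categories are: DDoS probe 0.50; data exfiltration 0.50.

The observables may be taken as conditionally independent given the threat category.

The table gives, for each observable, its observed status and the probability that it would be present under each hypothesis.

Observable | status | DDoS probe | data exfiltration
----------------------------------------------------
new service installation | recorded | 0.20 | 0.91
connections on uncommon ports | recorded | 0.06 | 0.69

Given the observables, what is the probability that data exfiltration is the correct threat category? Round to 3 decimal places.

0.981

For each hypothesis, the unnormalized posterior weight is prior × product of the observable likelihoods:
  DDoS probe: 0.50 × 0.20 × 0.06 = 0.006
  data exfiltration: 0.50 × 0.91 × 0.69 = 0.31395
Marginal likelihood of the evidence = 0.31995.
P(data exfiltration | evidence) = 0.31395 / 0.31995 ≈ 0.981.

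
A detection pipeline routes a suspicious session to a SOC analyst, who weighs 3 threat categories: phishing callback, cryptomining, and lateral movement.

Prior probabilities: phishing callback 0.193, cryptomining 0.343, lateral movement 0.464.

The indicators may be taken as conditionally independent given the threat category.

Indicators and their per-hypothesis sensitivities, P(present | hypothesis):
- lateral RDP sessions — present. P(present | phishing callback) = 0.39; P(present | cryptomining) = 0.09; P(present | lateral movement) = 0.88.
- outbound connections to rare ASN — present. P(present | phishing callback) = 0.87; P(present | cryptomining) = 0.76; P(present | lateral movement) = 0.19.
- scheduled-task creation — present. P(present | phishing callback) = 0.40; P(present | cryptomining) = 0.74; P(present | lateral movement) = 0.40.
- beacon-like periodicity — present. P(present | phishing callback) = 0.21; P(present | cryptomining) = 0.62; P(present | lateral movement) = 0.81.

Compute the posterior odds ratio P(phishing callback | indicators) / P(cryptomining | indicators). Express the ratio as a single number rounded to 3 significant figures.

Posterior odds equal prior odds times the likelihood ratio; only the two competing hypotheses matter.
  phishing callback: 0.193 × 0.39 × 0.87 × 0.40 × 0.21 = 0.0055007
  cryptomining: 0.343 × 0.09 × 0.76 × 0.74 × 0.62 = 0.010764
Posterior odds = 0.0055007 / 0.010764 ≈ 0.511.

0.511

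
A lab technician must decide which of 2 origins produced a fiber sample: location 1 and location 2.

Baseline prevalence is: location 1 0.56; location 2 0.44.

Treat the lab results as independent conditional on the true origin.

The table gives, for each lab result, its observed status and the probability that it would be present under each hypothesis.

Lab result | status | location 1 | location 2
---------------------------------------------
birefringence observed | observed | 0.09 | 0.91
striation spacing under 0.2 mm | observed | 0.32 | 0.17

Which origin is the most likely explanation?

location 2

For each hypothesis, the unnormalized posterior weight is prior × product of the lab result likelihoods:
  location 1: 0.56 × 0.09 × 0.32 = 0.016128
  location 2: 0.44 × 0.91 × 0.17 = 0.068068
The unnormalized weights sum to 0.084196.
P(location 1 | evidence) ≈ 0.016128 / 0.084196 ≈ 0.192
P(location 2 | evidence) ≈ 0.068068 / 0.084196 ≈ 0.808
The largest is 0.808, so location 2 is most probable.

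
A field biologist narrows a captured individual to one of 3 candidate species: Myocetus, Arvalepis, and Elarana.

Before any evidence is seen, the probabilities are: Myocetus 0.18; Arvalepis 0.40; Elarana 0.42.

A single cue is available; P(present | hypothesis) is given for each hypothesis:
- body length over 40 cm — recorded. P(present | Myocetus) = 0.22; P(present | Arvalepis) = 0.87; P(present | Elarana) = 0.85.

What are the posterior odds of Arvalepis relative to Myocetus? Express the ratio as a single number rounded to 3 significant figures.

8.79

Unnormalized posterior weight (prior times the cue likelihood) for each of the two hypotheses:
  Arvalepis: 0.40 × 0.87 = 0.348
  Myocetus: 0.18 × 0.22 = 0.0396
Posterior odds = 0.348 / 0.0396 ≈ 8.79.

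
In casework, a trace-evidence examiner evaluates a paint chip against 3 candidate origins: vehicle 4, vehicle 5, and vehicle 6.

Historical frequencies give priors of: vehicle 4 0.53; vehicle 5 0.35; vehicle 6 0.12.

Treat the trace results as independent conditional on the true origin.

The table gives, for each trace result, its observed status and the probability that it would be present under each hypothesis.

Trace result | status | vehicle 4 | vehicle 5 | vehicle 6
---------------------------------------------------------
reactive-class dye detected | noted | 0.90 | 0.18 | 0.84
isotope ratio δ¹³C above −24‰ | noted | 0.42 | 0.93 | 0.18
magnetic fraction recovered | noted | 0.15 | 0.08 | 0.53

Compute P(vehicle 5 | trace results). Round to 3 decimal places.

For each hypothesis, the unnormalized posterior weight is prior × product of the trace result likelihoods:
  vehicle 4: 0.53 × 0.90 × 0.42 × 0.15 = 0.030051
  vehicle 5: 0.35 × 0.18 × 0.93 × 0.08 = 0.0046872
  vehicle 6: 0.12 × 0.84 × 0.18 × 0.53 = 0.0096163
Marginal likelihood of the evidence = 0.044355.
P(vehicle 5 | evidence) = 0.0046872 / 0.044355 ≈ 0.106.

0.106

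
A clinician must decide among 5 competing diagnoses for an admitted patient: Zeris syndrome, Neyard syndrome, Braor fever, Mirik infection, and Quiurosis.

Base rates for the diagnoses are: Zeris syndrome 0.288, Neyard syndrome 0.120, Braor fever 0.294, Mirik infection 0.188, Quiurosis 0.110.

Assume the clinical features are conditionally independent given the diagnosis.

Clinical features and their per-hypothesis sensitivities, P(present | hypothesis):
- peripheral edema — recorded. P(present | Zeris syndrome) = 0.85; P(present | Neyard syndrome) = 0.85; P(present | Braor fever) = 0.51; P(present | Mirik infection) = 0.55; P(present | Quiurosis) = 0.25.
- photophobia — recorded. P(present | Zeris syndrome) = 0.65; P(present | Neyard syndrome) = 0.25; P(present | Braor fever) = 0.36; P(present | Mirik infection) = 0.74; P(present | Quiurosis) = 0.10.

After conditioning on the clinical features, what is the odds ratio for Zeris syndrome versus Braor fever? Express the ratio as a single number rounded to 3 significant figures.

2.95

Posterior odds equal prior odds times the likelihood ratio; only the two competing hypotheses matter.
  Zeris syndrome: 0.288 × 0.85 × 0.65 = 0.15912
  Braor fever: 0.294 × 0.51 × 0.36 = 0.053978
Posterior odds = 0.15912 / 0.053978 ≈ 2.95.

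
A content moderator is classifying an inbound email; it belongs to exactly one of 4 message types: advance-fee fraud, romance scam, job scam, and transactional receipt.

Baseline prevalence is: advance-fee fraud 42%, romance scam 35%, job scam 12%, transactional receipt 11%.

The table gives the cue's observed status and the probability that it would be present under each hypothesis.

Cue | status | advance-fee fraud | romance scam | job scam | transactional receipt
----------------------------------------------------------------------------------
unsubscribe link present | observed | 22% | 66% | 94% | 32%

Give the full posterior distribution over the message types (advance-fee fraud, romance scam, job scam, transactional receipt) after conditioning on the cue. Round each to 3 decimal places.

Multiply each prior by the likelihood of the cue:
  advance-fee fraud: 0.42 × 0.22 = 0.0924
  romance scam: 0.35 × 0.66 = 0.231
  job scam: 0.12 × 0.94 = 0.1128
  transactional receipt: 0.11 × 0.32 = 0.0352
The unnormalized weights sum to 0.4714.
P(advance-fee fraud | evidence) = 0.0924 / 0.4714 ≈ 0.196
P(romance scam | evidence) = 0.231 / 0.4714 ≈ 0.490
P(job scam | evidence) = 0.1128 / 0.4714 ≈ 0.239
P(transactional receipt | evidence) = 0.0352 / 0.4714 ≈ 0.075

0.196, 0.490, 0.239, 0.075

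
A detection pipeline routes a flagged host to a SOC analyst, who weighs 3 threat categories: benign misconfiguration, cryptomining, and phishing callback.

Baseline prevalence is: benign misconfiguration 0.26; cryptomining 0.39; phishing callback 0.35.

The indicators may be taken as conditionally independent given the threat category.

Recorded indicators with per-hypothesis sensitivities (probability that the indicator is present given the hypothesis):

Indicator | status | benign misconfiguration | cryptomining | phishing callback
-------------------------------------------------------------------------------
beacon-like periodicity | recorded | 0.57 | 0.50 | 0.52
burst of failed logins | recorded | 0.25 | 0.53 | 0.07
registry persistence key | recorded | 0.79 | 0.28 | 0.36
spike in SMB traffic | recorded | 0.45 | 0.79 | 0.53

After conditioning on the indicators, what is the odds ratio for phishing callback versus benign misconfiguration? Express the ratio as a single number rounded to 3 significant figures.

Posterior odds equal prior odds times the likelihood ratio; only the two competing hypotheses matter.
  phishing callback: 0.35 × 0.52 × 0.07 × 0.36 × 0.53 = 0.0024308
  benign misconfiguration: 0.26 × 0.57 × 0.25 × 0.79 × 0.45 = 0.013171
Odds(phishing callback : benign misconfiguration) = 0.0024308 / 0.013171 ≈ 0.185.

0.185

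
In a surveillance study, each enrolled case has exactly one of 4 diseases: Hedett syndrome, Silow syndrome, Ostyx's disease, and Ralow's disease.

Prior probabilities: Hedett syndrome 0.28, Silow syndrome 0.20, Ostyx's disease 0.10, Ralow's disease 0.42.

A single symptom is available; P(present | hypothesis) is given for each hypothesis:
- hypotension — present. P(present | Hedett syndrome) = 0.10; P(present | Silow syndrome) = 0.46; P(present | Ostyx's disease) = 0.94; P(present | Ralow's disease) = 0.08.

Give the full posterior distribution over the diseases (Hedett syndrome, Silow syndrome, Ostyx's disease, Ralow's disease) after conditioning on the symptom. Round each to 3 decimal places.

0.113, 0.372, 0.380, 0.136

By Bayes' rule, the unnormalized weight for each hypothesis is prior × likelihood:
  Hedett syndrome: 0.28 × 0.10 = 0.028
  Silow syndrome: 0.20 × 0.46 = 0.092
  Ostyx's disease: 0.10 × 0.94 = 0.094
  Ralow's disease: 0.42 × 0.08 = 0.0336
Marginal likelihood of the evidence = 0.2476.
P(Hedett syndrome | evidence) = 0.028 / 0.2476 ≈ 0.113
P(Silow syndrome | evidence) = 0.092 / 0.2476 ≈ 0.372
P(Ostyx's disease | evidence) = 0.094 / 0.2476 ≈ 0.380
P(Ralow's disease | evidence) = 0.0336 / 0.2476 ≈ 0.136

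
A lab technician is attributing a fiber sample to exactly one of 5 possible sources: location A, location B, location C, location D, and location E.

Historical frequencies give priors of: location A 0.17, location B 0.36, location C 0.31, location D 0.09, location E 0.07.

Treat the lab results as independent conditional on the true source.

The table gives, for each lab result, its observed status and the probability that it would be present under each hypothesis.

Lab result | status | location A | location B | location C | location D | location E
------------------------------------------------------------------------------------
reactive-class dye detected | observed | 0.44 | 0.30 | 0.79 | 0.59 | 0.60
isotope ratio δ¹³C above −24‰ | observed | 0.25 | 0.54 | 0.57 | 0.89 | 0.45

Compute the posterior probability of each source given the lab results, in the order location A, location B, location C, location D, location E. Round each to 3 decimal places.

0.066, 0.206, 0.494, 0.167, 0.067

For each hypothesis, the unnormalized posterior weight is prior × product of the lab result likelihoods:
  location A: 0.17 × 0.44 × 0.25 = 0.0187
  location B: 0.36 × 0.30 × 0.54 = 0.05832
  location C: 0.31 × 0.79 × 0.57 = 0.13959
  location D: 0.09 × 0.59 × 0.89 = 0.047259
  location E: 0.07 × 0.60 × 0.45 = 0.0189
Marginal likelihood of the evidence = 0.28277.
P(location A | evidence) = 0.0187 / 0.28277 ≈ 0.066
P(location B | evidence) = 0.05832 / 0.28277 ≈ 0.206
P(location C | evidence) = 0.13959 / 0.28277 ≈ 0.494
P(location D | evidence) = 0.047259 / 0.28277 ≈ 0.167
P(location E | evidence) = 0.0189 / 0.28277 ≈ 0.067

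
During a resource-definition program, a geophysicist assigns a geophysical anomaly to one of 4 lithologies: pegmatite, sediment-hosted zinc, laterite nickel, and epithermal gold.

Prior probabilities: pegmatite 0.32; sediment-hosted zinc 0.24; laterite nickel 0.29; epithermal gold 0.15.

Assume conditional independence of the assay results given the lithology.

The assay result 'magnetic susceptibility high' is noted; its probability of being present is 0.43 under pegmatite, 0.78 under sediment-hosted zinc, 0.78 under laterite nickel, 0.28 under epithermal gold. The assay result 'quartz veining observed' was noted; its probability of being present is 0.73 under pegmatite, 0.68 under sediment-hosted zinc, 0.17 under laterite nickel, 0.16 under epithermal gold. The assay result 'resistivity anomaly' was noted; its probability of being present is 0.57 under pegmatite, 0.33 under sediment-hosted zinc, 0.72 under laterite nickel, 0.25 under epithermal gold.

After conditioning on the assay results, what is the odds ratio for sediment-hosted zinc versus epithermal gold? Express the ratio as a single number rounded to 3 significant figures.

25.0

Unnormalized posterior weight (prior times the assay result likelihoods) for each of the two hypotheses:
  sediment-hosted zinc: 0.24 × 0.78 × 0.68 × 0.33 = 0.042008
  epithermal gold: 0.15 × 0.28 × 0.16 × 0.25 = 0.00168
Posterior odds = 0.042008 / 0.00168 ≈ 25.0.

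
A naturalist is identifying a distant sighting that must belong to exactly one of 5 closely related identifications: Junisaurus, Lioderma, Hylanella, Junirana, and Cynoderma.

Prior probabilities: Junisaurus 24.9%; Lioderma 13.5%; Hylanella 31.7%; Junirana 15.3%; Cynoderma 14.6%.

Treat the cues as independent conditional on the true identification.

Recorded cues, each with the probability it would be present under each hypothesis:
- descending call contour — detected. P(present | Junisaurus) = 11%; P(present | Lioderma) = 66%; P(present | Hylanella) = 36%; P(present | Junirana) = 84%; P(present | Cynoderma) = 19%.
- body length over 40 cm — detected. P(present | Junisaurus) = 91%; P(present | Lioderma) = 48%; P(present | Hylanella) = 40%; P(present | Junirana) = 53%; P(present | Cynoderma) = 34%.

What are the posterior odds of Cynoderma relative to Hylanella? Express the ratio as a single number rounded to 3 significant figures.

0.207

The normalizing constant cancels in an odds ratio, so compute prior × likelihood for the two hypotheses only:
  Cynoderma: 0.146 × 0.19 × 0.34 = 0.0094316
  Hylanella: 0.317 × 0.36 × 0.40 = 0.045648
Odds(Cynoderma : Hylanella) = 0.0094316 / 0.045648 ≈ 0.207.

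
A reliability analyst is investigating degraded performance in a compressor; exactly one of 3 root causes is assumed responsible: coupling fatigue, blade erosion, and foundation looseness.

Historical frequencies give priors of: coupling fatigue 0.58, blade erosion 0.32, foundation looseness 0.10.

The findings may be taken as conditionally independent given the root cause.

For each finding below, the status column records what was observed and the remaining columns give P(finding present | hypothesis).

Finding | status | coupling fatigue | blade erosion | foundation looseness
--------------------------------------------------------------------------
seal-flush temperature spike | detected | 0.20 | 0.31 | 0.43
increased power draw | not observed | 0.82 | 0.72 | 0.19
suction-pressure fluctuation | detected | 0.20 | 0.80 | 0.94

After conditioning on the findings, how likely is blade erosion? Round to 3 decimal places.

By Bayes' rule with conditional independence, the unnormalized weight for each hypothesis is prior × ∏ likelihoods (using 1 − P(present | H) for each absent finding):
  coupling fatigue: 0.58 × 0.20 × (1 − 0.82) × 0.20 = 0.004176
  blade erosion: 0.32 × 0.31 × (1 − 0.72) × 0.80 = 0.022221
  foundation looseness: 0.10 × 0.43 × (1 − 0.19) × 0.94 = 0.03274
Marginal likelihood of the evidence = 0.059137.
P(blade erosion | evidence) = 0.022221 / 0.059137 ≈ 0.376.

0.376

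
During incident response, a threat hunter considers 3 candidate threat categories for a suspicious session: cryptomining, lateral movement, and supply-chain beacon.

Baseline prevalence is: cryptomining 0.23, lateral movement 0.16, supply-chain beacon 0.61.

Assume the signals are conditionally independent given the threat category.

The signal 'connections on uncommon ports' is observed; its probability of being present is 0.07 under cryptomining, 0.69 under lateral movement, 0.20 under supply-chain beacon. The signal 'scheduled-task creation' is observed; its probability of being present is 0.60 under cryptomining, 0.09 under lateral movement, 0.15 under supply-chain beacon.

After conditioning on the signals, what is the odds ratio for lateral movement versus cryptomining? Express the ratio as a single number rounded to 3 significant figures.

The normalizing constant cancels in an odds ratio, so compute prior × likelihood for the two hypotheses only:
  lateral movement: 0.16 × 0.69 × 0.09 = 0.009936
  cryptomining: 0.23 × 0.07 × 0.60 = 0.00966
Posterior odds = 0.009936 / 0.00966 ≈ 1.03.

1.03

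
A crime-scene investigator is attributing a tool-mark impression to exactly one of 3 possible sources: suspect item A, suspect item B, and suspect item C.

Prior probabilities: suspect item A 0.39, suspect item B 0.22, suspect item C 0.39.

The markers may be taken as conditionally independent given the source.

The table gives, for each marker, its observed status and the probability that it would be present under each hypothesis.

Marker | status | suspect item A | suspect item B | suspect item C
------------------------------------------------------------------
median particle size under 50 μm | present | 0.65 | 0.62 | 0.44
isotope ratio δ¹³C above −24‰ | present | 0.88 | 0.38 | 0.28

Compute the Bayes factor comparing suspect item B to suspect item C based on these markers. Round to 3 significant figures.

Take the product of per-marker likelihoods under each hypothesis, then divide.
  suspect item B: 0.62 × 0.38 = 0.2356
  suspect item C: 0.44 × 0.28 = 0.1232
Bayes factor = 0.2356 / 0.1232 ≈ 1.91

1.91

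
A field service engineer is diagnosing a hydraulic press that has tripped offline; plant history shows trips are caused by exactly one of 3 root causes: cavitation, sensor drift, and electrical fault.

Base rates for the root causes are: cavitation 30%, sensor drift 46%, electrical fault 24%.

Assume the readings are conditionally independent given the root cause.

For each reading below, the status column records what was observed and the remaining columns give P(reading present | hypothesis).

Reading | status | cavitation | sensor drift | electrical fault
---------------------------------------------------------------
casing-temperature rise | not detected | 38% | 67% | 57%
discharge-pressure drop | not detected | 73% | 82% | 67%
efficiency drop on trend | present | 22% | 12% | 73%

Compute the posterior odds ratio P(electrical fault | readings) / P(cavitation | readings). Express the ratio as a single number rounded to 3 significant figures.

Unnormalized posterior weight (prior times the reading likelihoods) for each of the two hypotheses (using 1 − P(present | H) for each absent reading):
  electrical fault: 0.24 × (1 − 0.57) × (1 − 0.67) × 0.73 = 0.024861
  cavitation: 0.30 × (1 − 0.38) × (1 − 0.73) × 0.22 = 0.011048
Odds(electrical fault : cavitation) = 0.024861 / 0.011048 ≈ 2.25.

2.25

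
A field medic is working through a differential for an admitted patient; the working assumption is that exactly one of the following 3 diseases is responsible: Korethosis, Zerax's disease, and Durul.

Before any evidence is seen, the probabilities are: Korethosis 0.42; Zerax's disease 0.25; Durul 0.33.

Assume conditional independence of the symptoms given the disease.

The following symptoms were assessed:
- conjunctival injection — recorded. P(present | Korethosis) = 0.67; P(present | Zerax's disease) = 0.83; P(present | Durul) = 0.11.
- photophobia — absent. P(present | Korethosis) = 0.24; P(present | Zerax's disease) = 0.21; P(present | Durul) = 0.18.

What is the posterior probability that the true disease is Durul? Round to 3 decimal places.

For each hypothesis, the unnormalized posterior weight is prior × product of the symptom likelihoods (using 1 − P(present | H) for each absent symptom):
  Korethosis: 0.42 × 0.67 × (1 − 0.24) = 0.21386
  Zerax's disease: 0.25 × 0.83 × (1 − 0.21) = 0.16392
  Durul: 0.33 × 0.11 × (1 − 0.18) = 0.029766
The unnormalized weights sum to 0.40756.
P(Durul | evidence) = 0.029766 / 0.40756 ≈ 0.073.

0.073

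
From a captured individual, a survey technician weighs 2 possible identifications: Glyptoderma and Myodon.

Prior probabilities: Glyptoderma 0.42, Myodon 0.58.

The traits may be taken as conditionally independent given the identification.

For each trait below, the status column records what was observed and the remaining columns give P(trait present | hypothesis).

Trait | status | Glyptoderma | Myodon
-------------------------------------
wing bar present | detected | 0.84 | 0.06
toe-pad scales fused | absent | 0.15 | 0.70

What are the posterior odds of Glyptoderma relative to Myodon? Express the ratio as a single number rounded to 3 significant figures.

The normalizing constant cancels in an odds ratio, so compute prior × likelihood for the two hypotheses only (using 1 − P(present | H) for each absent trait):
  Glyptoderma: 0.42 × 0.84 × (1 − 0.15) = 0.29988
  Myodon: 0.58 × 0.06 × (1 − 0.70) = 0.01044
Posterior odds = 0.29988 / 0.01044 ≈ 28.7.

28.7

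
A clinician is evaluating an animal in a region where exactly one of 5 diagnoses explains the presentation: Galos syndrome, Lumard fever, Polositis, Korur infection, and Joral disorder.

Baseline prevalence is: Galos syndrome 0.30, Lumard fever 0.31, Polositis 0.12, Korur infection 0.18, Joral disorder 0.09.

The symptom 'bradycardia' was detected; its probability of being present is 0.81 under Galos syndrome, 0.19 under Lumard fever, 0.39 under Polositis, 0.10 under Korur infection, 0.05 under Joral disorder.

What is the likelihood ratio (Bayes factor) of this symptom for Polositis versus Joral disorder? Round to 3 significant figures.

The Bayes factor is the ratio of the two likelihoods.
  Polositis: 0.39
  Joral disorder: 0.05
Bayes factor = 0.39 / 0.05 ≈ 7.80

7.80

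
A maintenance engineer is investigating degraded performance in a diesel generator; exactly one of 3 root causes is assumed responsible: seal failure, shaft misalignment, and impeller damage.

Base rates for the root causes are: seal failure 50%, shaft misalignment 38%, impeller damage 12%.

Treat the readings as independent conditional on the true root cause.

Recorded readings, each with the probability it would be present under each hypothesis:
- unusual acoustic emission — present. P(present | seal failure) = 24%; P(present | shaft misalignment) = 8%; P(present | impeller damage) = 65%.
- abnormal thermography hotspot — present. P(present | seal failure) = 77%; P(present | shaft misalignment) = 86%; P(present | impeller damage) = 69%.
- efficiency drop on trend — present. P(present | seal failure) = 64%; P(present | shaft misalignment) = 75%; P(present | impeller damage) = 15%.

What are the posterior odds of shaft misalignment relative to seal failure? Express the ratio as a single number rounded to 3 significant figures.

Unnormalized posterior weight (prior times the reading likelihoods) for each of the two hypotheses:
  shaft misalignment: 0.38 × 0.08 × 0.86 × 0.75 = 0.019608
  seal failure: 0.50 × 0.24 × 0.77 × 0.64 = 0.059136
Posterior odds = 0.019608 / 0.059136 ≈ 0.332.

0.332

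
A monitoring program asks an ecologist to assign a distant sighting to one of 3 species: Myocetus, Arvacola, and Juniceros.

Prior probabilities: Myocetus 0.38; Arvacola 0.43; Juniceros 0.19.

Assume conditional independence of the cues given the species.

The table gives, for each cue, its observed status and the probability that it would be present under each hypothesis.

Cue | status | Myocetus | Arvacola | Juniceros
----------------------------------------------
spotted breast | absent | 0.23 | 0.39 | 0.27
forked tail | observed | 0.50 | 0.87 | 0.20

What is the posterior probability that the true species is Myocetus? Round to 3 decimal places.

Multiply each prior by the joint likelihood of the cue pattern (using 1 − P(present | H) for each absent cue):
  Myocetus: 0.38 × (1 − 0.23) × 0.50 = 0.1463
  Arvacola: 0.43 × (1 − 0.39) × 0.87 = 0.2282
  Juniceros: 0.19 × (1 − 0.27) × 0.20 = 0.02774
The unnormalized weights sum to 0.40224.
P(Myocetus | evidence) = 0.1463 / 0.40224 ≈ 0.364.

0.364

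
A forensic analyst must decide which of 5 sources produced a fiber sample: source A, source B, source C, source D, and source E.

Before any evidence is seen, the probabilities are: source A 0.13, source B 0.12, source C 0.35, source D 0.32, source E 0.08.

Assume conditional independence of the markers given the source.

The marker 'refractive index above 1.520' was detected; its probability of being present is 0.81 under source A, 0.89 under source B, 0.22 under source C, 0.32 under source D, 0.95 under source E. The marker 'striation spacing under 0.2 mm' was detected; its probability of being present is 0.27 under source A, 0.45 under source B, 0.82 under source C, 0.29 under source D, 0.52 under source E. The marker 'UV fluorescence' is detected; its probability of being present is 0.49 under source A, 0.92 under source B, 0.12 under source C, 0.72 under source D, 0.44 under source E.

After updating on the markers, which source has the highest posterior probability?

Multiply each prior by the joint likelihood of the marker pattern:
  source A: 0.13 × 0.81 × 0.27 × 0.49 = 0.013931
  source B: 0.12 × 0.89 × 0.45 × 0.92 = 0.044215
  source C: 0.35 × 0.22 × 0.82 × 0.12 = 0.0075768
  source D: 0.32 × 0.32 × 0.29 × 0.72 = 0.021381
  source E: 0.08 × 0.95 × 0.52 × 0.44 = 0.017389
Marginal likelihood of the evidence = 0.10449.
P(source A | evidence) ≈ 0.013931 / 0.10449 ≈ 0.133
P(source B | evidence) ≈ 0.044215 / 0.10449 ≈ 0.423
P(source C | evidence) ≈ 0.0075768 / 0.10449 ≈ 0.073
P(source D | evidence) ≈ 0.021381 / 0.10449 ≈ 0.205
P(source E | evidence) ≈ 0.017389 / 0.10449 ≈ 0.166
The largest is 0.423, so source B is most probable.

source B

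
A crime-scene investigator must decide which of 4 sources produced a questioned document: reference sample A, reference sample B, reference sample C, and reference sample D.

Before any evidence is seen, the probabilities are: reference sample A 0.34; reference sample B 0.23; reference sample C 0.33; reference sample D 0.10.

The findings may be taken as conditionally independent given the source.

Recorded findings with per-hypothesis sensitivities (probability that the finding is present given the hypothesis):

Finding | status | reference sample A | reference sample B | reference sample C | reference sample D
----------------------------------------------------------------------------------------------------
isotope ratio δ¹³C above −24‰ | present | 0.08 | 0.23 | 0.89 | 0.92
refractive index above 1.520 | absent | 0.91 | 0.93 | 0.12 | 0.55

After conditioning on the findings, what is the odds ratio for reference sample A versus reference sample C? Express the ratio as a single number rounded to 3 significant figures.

Unnormalized posterior weight (prior times the finding likelihoods) for each of the two hypotheses (using 1 − P(present | H) for each absent finding):
  reference sample A: 0.34 × 0.08 × (1 − 0.91) = 0.002448
  reference sample C: 0.33 × 0.89 × (1 − 0.12) = 0.25846
Odds(reference sample A : reference sample C) = 0.002448 / 0.25846 ≈ 0.00947.

0.00947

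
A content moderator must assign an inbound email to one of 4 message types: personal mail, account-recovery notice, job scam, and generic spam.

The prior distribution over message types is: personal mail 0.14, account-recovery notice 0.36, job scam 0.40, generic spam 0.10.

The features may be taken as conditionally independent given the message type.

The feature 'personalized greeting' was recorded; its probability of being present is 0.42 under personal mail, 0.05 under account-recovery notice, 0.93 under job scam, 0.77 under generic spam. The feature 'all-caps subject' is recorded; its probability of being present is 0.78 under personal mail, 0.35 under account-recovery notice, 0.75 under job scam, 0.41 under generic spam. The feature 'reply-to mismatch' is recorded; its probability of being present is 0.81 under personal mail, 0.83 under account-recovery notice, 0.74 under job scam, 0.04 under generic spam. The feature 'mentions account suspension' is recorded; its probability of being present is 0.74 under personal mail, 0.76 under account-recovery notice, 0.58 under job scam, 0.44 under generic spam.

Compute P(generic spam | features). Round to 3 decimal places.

0.004

For each hypothesis, the unnormalized posterior weight is prior × product of the feature likelihoods:
  personal mail: 0.14 × 0.42 × 0.78 × 0.81 × 0.74 = 0.027491
  account-recovery notice: 0.36 × 0.05 × 0.35 × 0.83 × 0.76 = 0.003974
  job scam: 0.40 × 0.93 × 0.75 × 0.74 × 0.58 = 0.11975
  generic spam: 0.10 × 0.77 × 0.41 × 0.04 × 0.44 = 0.00055563
The unnormalized weights sum to 0.15177.
P(generic spam | evidence) = 0.00055563 / 0.15177 ≈ 0.004.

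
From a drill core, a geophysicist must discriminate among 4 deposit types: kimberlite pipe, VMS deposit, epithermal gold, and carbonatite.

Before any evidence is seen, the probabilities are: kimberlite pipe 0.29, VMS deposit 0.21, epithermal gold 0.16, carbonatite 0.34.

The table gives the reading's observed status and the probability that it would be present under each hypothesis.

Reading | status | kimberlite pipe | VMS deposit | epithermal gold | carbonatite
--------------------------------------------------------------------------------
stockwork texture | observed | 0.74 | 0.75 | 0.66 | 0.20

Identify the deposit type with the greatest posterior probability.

kimberlite pipe

By Bayes' rule, the unnormalized weight for each hypothesis is prior × likelihood:
  kimberlite pipe: 0.29 × 0.74 = 0.2146
  VMS deposit: 0.21 × 0.75 = 0.1575
  epithermal gold: 0.16 × 0.66 = 0.1056
  carbonatite: 0.34 × 0.20 = 0.068
The unnormalized weights sum to 0.5457.
P(kimberlite pipe | evidence) ≈ 0.2146 / 0.5457 ≈ 0.393
P(VMS deposit | evidence) ≈ 0.1575 / 0.5457 ≈ 0.289
P(epithermal gold | evidence) ≈ 0.1056 / 0.5457 ≈ 0.194
P(carbonatite | evidence) ≈ 0.068 / 0.5457 ≈ 0.125
The largest is 0.393, so kimberlite pipe is most probable.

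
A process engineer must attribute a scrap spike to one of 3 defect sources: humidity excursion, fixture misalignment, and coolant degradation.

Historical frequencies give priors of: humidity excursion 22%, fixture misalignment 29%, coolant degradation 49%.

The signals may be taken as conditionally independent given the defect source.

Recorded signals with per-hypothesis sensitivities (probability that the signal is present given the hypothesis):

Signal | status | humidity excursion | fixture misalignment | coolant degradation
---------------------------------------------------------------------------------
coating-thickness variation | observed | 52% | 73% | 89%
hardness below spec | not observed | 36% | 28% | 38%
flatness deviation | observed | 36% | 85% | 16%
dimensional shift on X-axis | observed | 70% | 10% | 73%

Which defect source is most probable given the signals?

For each hypothesis, the unnormalized posterior weight is prior × product of the signal likelihoods (using 1 − P(present | H) for each absent signal):
  humidity excursion: 0.22 × 0.52 × (1 − 0.36) × 0.36 × 0.70 = 0.01845
  fixture misalignment: 0.29 × 0.73 × (1 − 0.28) × 0.85 × 0.10 = 0.012956
  coolant degradation: 0.49 × 0.89 × (1 − 0.38) × 0.16 × 0.73 = 0.031581
Normalizing constant Z = 0.01845 + 0.012956 + 0.031581 = 0.062987.
P(humidity excursion | evidence) ≈ 0.01845 / 0.062987 ≈ 0.293
P(fixture misalignment | evidence) ≈ 0.012956 / 0.062987 ≈ 0.206
P(coolant degradation | evidence) ≈ 0.031581 / 0.062987 ≈ 0.501
The largest is 0.501, so coolant degradation is most probable.

coolant degradation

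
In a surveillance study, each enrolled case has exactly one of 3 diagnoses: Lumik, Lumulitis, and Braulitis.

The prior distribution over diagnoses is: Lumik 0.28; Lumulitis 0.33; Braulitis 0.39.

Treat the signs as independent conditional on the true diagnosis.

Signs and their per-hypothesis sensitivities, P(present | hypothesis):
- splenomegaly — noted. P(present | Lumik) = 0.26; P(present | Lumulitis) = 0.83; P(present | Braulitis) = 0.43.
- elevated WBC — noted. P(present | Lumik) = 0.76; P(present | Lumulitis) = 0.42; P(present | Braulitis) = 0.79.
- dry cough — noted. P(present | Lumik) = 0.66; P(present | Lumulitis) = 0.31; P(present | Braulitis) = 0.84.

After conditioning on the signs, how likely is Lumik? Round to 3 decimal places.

For each hypothesis, the unnormalized posterior weight is prior × product of the sign likelihoods:
  Lumik: 0.28 × 0.26 × 0.76 × 0.66 = 0.036516
  Lumulitis: 0.33 × 0.83 × 0.42 × 0.31 = 0.035662
  Braulitis: 0.39 × 0.43 × 0.79 × 0.84 = 0.11129
Marginal likelihood of the evidence = 0.18346.
P(Lumik | evidence) = 0.036516 / 0.18346 ≈ 0.199.

0.199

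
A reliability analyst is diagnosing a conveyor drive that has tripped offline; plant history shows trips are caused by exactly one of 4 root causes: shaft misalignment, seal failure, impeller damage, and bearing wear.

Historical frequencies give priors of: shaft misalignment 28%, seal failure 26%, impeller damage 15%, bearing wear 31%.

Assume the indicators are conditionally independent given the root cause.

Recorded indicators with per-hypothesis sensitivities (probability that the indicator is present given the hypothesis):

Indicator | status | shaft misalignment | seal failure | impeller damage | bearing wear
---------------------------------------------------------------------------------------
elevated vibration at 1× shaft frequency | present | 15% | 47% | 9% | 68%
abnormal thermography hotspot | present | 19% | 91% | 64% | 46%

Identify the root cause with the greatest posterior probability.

seal failure

Multiply each prior by the joint likelihood of the indicator pattern:
  shaft misalignment: 0.28 × 0.15 × 0.19 = 0.00798
  seal failure: 0.26 × 0.47 × 0.91 = 0.1112
  impeller damage: 0.15 × 0.09 × 0.64 = 0.00864
  bearing wear: 0.31 × 0.68 × 0.46 = 0.096968
Normalizing constant Z = 0.00798 + 0.1112 + 0.00864 + 0.096968 = 0.22479.
P(shaft misalignment | evidence) ≈ 0.00798 / 0.22479 ≈ 0.035
P(seal failure | evidence) ≈ 0.1112 / 0.22479 ≈ 0.495
P(impeller damage | evidence) ≈ 0.00864 / 0.22479 ≈ 0.038
P(bearing wear | evidence) ≈ 0.096968 / 0.22479 ≈ 0.431
The largest is 0.495, so seal failure is most probable.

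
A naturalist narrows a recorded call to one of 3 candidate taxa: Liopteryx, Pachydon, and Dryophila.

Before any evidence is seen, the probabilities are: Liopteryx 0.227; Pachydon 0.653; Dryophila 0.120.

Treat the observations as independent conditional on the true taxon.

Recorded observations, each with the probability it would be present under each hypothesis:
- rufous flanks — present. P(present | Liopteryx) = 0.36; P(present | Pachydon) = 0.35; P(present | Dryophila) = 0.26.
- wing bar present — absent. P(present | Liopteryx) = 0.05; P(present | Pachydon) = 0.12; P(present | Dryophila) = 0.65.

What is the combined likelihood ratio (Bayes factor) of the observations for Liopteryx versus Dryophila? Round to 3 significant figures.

3.76

Take the product of per-observation likelihoods under each hypothesis (using 1 − P(present | H) for each absent observation), then divide.
  Liopteryx: 0.36 × (1 − 0.05) = 0.342
  Dryophila: 0.26 × (1 − 0.65) = 0.091
Bayes factor = 0.342 / 0.091 ≈ 3.76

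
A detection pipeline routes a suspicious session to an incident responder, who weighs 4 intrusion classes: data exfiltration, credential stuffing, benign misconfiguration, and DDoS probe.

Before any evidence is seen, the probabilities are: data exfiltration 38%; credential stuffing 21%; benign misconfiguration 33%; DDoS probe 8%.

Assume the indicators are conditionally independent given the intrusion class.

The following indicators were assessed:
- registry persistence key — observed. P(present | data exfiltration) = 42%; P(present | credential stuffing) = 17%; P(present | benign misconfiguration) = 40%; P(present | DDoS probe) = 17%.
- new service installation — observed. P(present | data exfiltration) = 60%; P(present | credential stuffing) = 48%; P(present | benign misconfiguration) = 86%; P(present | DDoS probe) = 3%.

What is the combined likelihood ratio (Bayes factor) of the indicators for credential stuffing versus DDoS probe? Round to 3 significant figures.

16.0

Joint likelihood of the indicator pattern under each hypothesis:
  credential stuffing: 0.17 × 0.48 = 0.0816
  DDoS probe: 0.17 × 0.03 = 0.0051
Bayes factor = 0.0816 / 0.0051 ≈ 16.0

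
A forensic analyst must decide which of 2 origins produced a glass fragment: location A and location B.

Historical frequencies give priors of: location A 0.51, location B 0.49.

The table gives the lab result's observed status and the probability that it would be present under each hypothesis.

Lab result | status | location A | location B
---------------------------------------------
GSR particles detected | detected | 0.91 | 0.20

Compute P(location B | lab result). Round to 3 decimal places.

0.174

By Bayes' rule, the unnormalized weight for each hypothesis is prior × likelihood:
  location A: 0.51 × 0.91 = 0.4641
  location B: 0.49 × 0.20 = 0.098
Marginal likelihood of the evidence = 0.5621.
P(location B | evidence) = 0.098 / 0.5621 ≈ 0.174.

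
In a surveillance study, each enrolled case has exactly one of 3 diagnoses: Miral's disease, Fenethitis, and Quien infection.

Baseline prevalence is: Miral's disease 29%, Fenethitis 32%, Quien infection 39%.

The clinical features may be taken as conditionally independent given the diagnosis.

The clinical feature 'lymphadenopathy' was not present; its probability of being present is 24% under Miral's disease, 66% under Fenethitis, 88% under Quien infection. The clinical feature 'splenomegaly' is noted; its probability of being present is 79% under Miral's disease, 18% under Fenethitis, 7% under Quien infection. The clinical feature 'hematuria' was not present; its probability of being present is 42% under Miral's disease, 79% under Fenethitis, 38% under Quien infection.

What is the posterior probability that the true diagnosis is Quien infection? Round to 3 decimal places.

By Bayes' rule with conditional independence, the unnormalized weight for each hypothesis is prior × ∏ likelihoods (using 1 − P(present | H) for each absent clinical feature):
  Miral's disease: 0.29 × (1 − 0.24) × 0.79 × (1 − 0.42) = 0.10099
  Fenethitis: 0.32 × (1 − 0.66) × 0.18 × (1 − 0.79) = 0.0041126
  Quien infection: 0.39 × (1 − 0.88) × 0.07 × (1 − 0.38) = 0.0020311
The unnormalized weights sum to 0.10713.
P(Quien infection | evidence) = 0.0020311 / 0.10713 ≈ 0.019.

0.019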